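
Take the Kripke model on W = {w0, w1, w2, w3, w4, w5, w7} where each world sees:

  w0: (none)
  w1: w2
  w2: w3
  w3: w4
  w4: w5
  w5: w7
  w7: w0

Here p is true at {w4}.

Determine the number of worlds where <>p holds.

1

w0: no successors, so <>p fails. ✗
w1: successors {w2}; p there: w2:F. ✗
w2: successors {w3}; p there: w3:F. ✗
w3: successors {w4}; p there: w4:T. ✓
w4: successors {w5}; p there: w5:F. ✗
w5: successors {w7}; p there: w7:F. ✗
w7: successors {w0}; p there: w0:F. ✗
Satisfying worlds: {w3}.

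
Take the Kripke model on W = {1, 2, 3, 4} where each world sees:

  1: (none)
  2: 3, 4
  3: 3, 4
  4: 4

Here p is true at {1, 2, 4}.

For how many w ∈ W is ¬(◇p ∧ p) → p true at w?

3

1: ¬(◇p ∧ p) is T, p is T. ✓
2: ¬(◇p ∧ p) is F, p is T. ✓
3: ¬(◇p ∧ p) is T, p is F. ✗
4: ¬(◇p ∧ p) is F, p is T. ✓
Satisfying worlds: {1, 2, 4}.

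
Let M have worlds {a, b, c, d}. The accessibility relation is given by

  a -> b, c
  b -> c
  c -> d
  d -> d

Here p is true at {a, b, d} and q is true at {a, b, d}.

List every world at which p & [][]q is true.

{b, d}

a: p is T, [][]q is F. ✗
b: p is T, [][]q is T. ✓
c: p is F, [][]q is T. ✗
d: p is T, [][]q is T. ✓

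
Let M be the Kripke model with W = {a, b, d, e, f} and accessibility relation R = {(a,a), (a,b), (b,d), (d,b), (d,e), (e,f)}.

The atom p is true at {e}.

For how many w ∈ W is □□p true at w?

a: successors {a, b}; □p there: a:F, b:F. ✗
b: successors {d}; □p there: d:F. ✗
d: successors {b, e}; □p there: b:F, e:F. ✗
e: successors {f}; □p there: f:T. ✓
f: no successors, so □□p holds vacuously. ✓
Satisfying worlds: {e, f}.

2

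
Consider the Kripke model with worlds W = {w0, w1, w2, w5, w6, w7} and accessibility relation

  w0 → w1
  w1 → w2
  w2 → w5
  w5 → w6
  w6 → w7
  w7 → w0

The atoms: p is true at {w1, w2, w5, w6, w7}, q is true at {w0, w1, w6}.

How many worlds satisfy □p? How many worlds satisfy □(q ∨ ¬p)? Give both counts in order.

For □p:
w0: successors {w1}; p there: w1:T. ✓
w1: successors {w2}; p there: w2:T. ✓
w2: successors {w5}; p there: w5:T. ✓
w5: successors {w6}; p there: w6:T. ✓
w6: successors {w7}; p there: w7:T. ✓
w7: successors {w0}; p there: w0:F. ✗
— 5 worlds.
For □(q ∨ ¬p):
w0: successors {w1}; q ∨ ¬p there: w1:T. ✓
w1: successors {w2}; q ∨ ¬p there: w2:F. ✗
w2: successors {w5}; q ∨ ¬p there: w5:F. ✗
w5: successors {w6}; q ∨ ¬p there: w6:T. ✓
w6: successors {w7}; q ∨ ¬p there: w7:F. ✗
w7: successors {w0}; q ∨ ¬p there: w0:T. ✓
— 3 worlds.

5 and 3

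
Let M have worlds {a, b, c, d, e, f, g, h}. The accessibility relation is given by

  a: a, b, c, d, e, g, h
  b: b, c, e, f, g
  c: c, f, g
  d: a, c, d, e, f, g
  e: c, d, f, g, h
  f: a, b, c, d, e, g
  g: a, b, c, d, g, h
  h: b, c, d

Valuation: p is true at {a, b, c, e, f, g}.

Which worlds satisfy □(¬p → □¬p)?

{b, c}

a: successors {a, b, c, d, e, g, h}; ¬p → □¬p there: a:T, b:T, c:T, d:F, e:T, g:T, h:F. ✗
b: successors {b, c, e, f, g}; ¬p → □¬p there: b:T, c:T, e:T, f:T, g:T. ✓
c: successors {c, f, g}; ¬p → □¬p there: c:T, f:T, g:T. ✓
d: successors {a, c, d, e, f, g}; ¬p → □¬p there: a:T, c:T, d:F, e:T, f:T, g:T. ✗
e: successors {c, d, f, g, h}; ¬p → □¬p there: c:T, d:F, f:T, g:T, h:F. ✗
f: successors {a, b, c, d, e, g}; ¬p → □¬p there: a:T, b:T, c:T, d:F, e:T, g:T. ✗
g: successors {a, b, c, d, g, h}; ¬p → □¬p there: a:T, b:T, c:T, d:F, g:T, h:F. ✗
h: successors {b, c, d}; ¬p → □¬p there: b:T, c:T, d:F. ✗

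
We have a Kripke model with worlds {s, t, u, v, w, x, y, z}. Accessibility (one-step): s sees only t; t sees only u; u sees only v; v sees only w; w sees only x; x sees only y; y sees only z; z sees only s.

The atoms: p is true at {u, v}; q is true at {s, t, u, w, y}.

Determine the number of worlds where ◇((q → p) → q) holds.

5

s: successors {t}; (q → p) → q there: t:T. ✓
t: successors {u}; (q → p) → q there: u:T. ✓
u: successors {v}; (q → p) → q there: v:F. ✗
v: successors {w}; (q → p) → q there: w:T. ✓
w: successors {x}; (q → p) → q there: x:F. ✗
x: successors {y}; (q → p) → q there: y:T. ✓
y: successors {z}; (q → p) → q there: z:F. ✗
z: successors {s}; (q → p) → q there: s:T. ✓
Satisfying worlds: {s, t, v, x, z}.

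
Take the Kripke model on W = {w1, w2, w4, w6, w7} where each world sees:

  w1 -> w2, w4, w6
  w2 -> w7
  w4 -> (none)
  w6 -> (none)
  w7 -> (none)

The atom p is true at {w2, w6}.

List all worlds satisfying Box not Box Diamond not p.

w1: successors {w2, w4, w6}; not Box Diamond not p there: w2:T, w4:F, w6:F. ✗
w2: successors {w7}; not Box Diamond not p there: w7:F. ✗
w4: no successors, so Box not Box Diamond not p holds vacuously. ✓
w6: no successors, so Box not Box Diamond not p holds vacuously. ✓
w7: no successors, so Box not Box Diamond not p holds vacuously. ✓

{w4, w6, w7}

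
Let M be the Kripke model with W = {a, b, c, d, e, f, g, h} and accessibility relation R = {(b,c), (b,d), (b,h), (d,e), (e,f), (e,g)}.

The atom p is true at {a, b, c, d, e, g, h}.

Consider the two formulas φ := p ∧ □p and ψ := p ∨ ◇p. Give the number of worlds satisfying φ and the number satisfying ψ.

6 and 7

For p ∧ □p:
a: p is T, □p is T. ✓
b: p is T, □p is T. ✓
c: p is T, □p is T. ✓
d: p is T, □p is T. ✓
e: p is T, □p is F. ✗
f: p is F, □p is T. ✗
g: p is T, □p is T. ✓
h: p is T, □p is T. ✓
— 6 worlds.
For p ∨ ◇p:
a: p is T, ◇p is F. ✓
b: p is T, ◇p is T. ✓
c: p is T, ◇p is F. ✓
d: p is T, ◇p is T. ✓
e: p is T, ◇p is T. ✓
f: p is F, ◇p is F. ✗
g: p is T, ◇p is F. ✓
h: p is T, ◇p is F. ✓
— 7 worlds.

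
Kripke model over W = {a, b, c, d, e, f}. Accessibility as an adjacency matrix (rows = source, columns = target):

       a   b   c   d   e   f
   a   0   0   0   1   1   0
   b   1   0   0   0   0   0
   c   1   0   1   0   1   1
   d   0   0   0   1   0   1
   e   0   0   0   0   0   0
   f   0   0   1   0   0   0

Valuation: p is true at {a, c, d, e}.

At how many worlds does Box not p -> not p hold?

5

a: Box not p is F, not p is F. ✓
b: Box not p is F, not p is T. ✓
c: Box not p is F, not p is F. ✓
d: Box not p is F, not p is F. ✓
e: Box not p is T, not p is F. ✗
f: Box not p is F, not p is T. ✓
Satisfying worlds: {a, b, c, d, f}.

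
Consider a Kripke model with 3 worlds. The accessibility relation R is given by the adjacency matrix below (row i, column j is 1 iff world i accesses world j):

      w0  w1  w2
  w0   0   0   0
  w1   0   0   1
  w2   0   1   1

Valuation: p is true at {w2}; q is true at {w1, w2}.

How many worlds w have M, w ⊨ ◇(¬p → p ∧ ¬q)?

w0: no successors, so ◇(¬p → p ∧ ¬q) fails. ✗
w1: successors {w2}; ¬p → p ∧ ¬q there: w2:T. ✓
w2: successors {w1, w2}; ¬p → p ∧ ¬q there: w1:F, w2:T. ✓
Satisfying worlds: {w1, w2}.

2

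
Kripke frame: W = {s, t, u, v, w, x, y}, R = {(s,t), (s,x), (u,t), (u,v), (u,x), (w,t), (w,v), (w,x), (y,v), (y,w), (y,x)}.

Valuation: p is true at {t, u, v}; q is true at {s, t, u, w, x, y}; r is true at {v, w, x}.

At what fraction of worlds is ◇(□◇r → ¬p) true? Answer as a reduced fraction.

s: successors {t, x}; □◇r → ¬p there: t:F, x:T. ✓
t: no successors, so ◇(□◇r → ¬p) fails. ✗
u: successors {t, v, x}; □◇r → ¬p there: t:F, v:F, x:T. ✓
v: no successors, so ◇(□◇r → ¬p) fails. ✗
w: successors {t, v, x}; □◇r → ¬p there: t:F, v:F, x:T. ✓
x: no successors, so ◇(□◇r → ¬p) fails. ✗
y: successors {v, w, x}; □◇r → ¬p there: v:F, w:T, x:T. ✓
That's 4 of 7 worlds, so 4/7.

4/7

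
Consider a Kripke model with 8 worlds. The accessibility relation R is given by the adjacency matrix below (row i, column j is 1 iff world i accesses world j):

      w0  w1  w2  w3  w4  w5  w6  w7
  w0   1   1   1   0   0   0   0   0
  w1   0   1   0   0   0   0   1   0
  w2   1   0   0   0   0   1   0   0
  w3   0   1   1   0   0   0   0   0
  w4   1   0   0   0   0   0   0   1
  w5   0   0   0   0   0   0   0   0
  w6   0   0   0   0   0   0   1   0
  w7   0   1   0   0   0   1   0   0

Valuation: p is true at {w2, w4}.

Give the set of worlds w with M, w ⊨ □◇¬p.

w0: successors {w0, w1, w2}; ◇¬p there: w0:T, w1:T, w2:T. ✓
w1: successors {w1, w6}; ◇¬p there: w1:T, w6:T. ✓
w2: successors {w0, w5}; ◇¬p there: w0:T, w5:F. ✗
w3: successors {w1, w2}; ◇¬p there: w1:T, w2:T. ✓
w4: successors {w0, w7}; ◇¬p there: w0:T, w7:T. ✓
w5: no successors, so □◇¬p holds vacuously. ✓
w6: successors {w6}; ◇¬p there: w6:T. ✓
w7: successors {w1, w5}; ◇¬p there: w1:T, w5:F. ✗

{w0, w1, w3, w4, w5, w6}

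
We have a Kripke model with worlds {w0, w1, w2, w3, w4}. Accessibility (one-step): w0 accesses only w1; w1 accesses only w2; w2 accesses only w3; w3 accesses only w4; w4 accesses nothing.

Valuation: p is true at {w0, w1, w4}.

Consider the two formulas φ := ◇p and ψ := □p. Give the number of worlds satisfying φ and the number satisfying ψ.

For ◇p:
w0: successors {w1}; p there: w1:T. ✓
w1: successors {w2}; p there: w2:F. ✗
w2: successors {w3}; p there: w3:F. ✗
w3: successors {w4}; p there: w4:T. ✓
w4: no successors, so ◇p fails. ✗
— 2 worlds.
For □p:
w0: successors {w1}; p there: w1:T. ✓
w1: successors {w2}; p there: w2:F. ✗
w2: successors {w3}; p there: w3:F. ✗
w3: successors {w4}; p there: w4:T. ✓
w4: no successors, so □p holds vacuously. ✓
— 3 worlds.

2 and 3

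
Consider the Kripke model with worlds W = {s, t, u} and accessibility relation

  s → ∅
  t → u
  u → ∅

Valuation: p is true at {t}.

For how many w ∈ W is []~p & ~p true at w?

s: []~p is T, ~p is T. ✓
t: []~p is T, ~p is F. ✗
u: []~p is T, ~p is T. ✓
Satisfying worlds: {s, u}.

2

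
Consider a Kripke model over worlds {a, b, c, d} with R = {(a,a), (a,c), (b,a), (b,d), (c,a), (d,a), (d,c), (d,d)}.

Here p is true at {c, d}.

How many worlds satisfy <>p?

a: successors {a, c}; p there: a:F, c:T. ✓
b: successors {a, d}; p there: a:F, d:T. ✓
c: successors {a}; p there: a:F. ✗
d: successors {a, c, d}; p there: a:F, c:T, d:T. ✓
Satisfying worlds: {a, b, d}.

3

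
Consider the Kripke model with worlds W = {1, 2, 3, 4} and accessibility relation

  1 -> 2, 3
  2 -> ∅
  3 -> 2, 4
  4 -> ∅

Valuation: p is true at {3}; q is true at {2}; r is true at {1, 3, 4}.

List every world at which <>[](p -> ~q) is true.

1: successors {2, 3}; [](p -> ~q) there: 2:T, 3:T. ✓
2: no successors, so <>[](p -> ~q) fails. ✗
3: successors {2, 4}; [](p -> ~q) there: 2:T, 4:T. ✓
4: no successors, so <>[](p -> ~q) fails. ✗

{1, 3}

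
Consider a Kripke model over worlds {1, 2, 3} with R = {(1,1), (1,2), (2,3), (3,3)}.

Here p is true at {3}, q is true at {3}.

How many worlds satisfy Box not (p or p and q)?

1

1: successors {1, 2}; not (p or p and q) there: 1:T, 2:T. ✓
2: successors {3}; not (p or p and q) there: 3:F. ✗
3: successors {3}; not (p or p and q) there: 3:F. ✗
Satisfying worlds: {1}.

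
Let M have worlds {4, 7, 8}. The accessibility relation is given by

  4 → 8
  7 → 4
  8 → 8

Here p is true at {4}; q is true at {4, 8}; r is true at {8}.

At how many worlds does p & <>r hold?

1

4: p is T, <>r is T. ✓
7: p is F, <>r is F. ✗
8: p is F, <>r is T. ✗
Satisfying worlds: {4}.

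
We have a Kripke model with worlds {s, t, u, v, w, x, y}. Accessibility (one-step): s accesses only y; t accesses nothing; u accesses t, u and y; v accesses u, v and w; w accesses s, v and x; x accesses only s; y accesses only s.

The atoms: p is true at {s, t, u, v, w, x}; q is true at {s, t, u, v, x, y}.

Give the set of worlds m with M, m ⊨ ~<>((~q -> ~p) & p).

{s, t}

s: <>((~q -> ~p) & p) is F. ✓
t: <>((~q -> ~p) & p) is F. ✓
u: <>((~q -> ~p) & p) is T. ✗
v: <>((~q -> ~p) & p) is T. ✗
w: <>((~q -> ~p) & p) is T. ✗
x: <>((~q -> ~p) & p) is T. ✗
y: <>((~q -> ~p) & p) is T. ✗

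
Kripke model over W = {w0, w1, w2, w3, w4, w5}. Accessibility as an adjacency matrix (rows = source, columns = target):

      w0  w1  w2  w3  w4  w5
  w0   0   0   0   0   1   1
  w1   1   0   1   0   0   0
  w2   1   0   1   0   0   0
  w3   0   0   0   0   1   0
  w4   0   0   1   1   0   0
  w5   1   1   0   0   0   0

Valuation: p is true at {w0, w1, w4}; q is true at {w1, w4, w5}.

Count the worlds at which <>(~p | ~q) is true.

w0: successors {w4, w5}; ~p | ~q there: w4:F, w5:T. ✓
w1: successors {w0, w2}; ~p | ~q there: w0:T, w2:T. ✓
w2: successors {w0, w2}; ~p | ~q there: w0:T, w2:T. ✓
w3: successors {w4}; ~p | ~q there: w4:F. ✗
w4: successors {w2, w3}; ~p | ~q there: w2:T, w3:T. ✓
w5: successors {w0, w1}; ~p | ~q there: w0:T, w1:F. ✓
Satisfying worlds: {w0, w1, w2, w4, w5}.

5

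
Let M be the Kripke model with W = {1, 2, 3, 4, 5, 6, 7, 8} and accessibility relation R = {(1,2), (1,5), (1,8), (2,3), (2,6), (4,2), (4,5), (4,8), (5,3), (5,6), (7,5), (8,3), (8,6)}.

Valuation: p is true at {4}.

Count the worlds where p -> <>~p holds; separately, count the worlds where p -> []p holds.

8 and 7

For p -> <>~p:
1: p is F, <>~p is T. ✓
2: p is F, <>~p is T. ✓
3: p is F, <>~p is F. ✓
4: p is T, <>~p is T. ✓
5: p is F, <>~p is T. ✓
6: p is F, <>~p is F. ✓
7: p is F, <>~p is T. ✓
8: p is F, <>~p is T. ✓
— 8 worlds.
For p -> []p:
1: p is F, []p is F. ✓
2: p is F, []p is F. ✓
3: p is F, []p is T. ✓
4: p is T, []p is F. ✗
5: p is F, []p is F. ✓
6: p is F, []p is T. ✓
7: p is F, []p is F. ✓
8: p is F, []p is F. ✓
— 7 worlds.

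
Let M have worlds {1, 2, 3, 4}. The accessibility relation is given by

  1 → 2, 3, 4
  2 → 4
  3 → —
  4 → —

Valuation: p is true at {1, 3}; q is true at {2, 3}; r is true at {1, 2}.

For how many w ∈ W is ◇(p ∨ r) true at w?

1

1: successors {2, 3, 4}; p ∨ r there: 2:T, 3:T, 4:F. ✓
2: successors {4}; p ∨ r there: 4:F. ✗
3: no successors, so ◇(p ∨ r) fails. ✗
4: no successors, so ◇(p ∨ r) fails. ✗
Satisfying worlds: {1}.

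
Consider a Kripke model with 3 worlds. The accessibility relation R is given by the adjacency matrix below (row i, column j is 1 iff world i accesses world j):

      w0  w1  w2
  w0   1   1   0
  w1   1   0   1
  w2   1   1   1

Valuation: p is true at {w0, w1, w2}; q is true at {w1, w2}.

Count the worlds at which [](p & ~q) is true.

0

w0: successors {w0, w1}; p & ~q there: w0:T, w1:F. ✗
w1: successors {w0, w2}; p & ~q there: w0:T, w2:F. ✗
w2: successors {w0, w1, w2}; p & ~q there: w0:T, w1:F, w2:F. ✗
Satisfying worlds: ∅.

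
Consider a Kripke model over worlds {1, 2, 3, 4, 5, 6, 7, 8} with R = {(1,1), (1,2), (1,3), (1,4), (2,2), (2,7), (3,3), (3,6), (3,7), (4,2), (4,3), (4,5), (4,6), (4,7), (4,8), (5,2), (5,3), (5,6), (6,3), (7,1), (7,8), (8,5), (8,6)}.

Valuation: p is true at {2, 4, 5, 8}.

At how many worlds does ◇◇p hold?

1: successors {1, 2, 3, 4}; ◇p there: 1:T, 2:T, 3:F, 4:T. ✓
2: successors {2, 7}; ◇p there: 2:T, 7:T. ✓
3: successors {3, 6, 7}; ◇p there: 3:F, 6:F, 7:T. ✓
4: successors {2, 3, 5, 6, 7, 8}; ◇p there: 2:T, 3:F, 5:T, 6:F, 7:T, 8:T. ✓
5: successors {2, 3, 6}; ◇p there: 2:T, 3:F, 6:F. ✓
6: successors {3}; ◇p there: 3:F. ✗
7: successors {1, 8}; ◇p there: 1:T, 8:T. ✓
8: successors {5, 6}; ◇p there: 5:T, 6:F. ✓
Satisfying worlds: {1, 2, 3, 4, 5, 7, 8}.

7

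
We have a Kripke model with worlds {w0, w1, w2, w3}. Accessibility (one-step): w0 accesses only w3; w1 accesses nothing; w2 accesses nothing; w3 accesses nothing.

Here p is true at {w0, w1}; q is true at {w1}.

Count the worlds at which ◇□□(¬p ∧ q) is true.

w0: successors {w3}; □□(¬p ∧ q) there: w3:T. ✓
w1: no successors, so ◇□□(¬p ∧ q) fails. ✗
w2: no successors, so ◇□□(¬p ∧ q) fails. ✗
w3: no successors, so ◇□□(¬p ∧ q) fails. ✗
Satisfying worlds: {w0}.

1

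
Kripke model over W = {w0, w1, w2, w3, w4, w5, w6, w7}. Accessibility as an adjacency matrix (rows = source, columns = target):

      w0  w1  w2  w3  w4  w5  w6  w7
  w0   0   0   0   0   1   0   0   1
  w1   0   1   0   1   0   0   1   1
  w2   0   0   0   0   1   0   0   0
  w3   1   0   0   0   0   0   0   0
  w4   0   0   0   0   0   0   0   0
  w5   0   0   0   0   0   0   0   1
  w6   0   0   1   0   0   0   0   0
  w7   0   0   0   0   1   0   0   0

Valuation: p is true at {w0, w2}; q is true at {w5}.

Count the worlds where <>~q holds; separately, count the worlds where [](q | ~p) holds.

For <>~q:
w0: successors {w4, w7}; ~q there: w4:T, w7:T. ✓
w1: successors {w1, w3, w6, w7}; ~q there: w1:T, w3:T, w6:T, w7:T. ✓
w2: successors {w4}; ~q there: w4:T. ✓
w3: successors {w0}; ~q there: w0:T. ✓
w4: no successors, so <>~q fails. ✗
w5: successors {w7}; ~q there: w7:T. ✓
w6: successors {w2}; ~q there: w2:T. ✓
w7: successors {w4}; ~q there: w4:T. ✓
— 7 worlds.
For [](q | ~p):
w0: successors {w4, w7}; q | ~p there: w4:T, w7:T. ✓
w1: successors {w1, w3, w6, w7}; q | ~p there: w1:T, w3:T, w6:T, w7:T. ✓
w2: successors {w4}; q | ~p there: w4:T. ✓
w3: successors {w0}; q | ~p there: w0:F. ✗
w4: no successors, so [](q | ~p) holds vacuously. ✓
w5: successors {w7}; q | ~p there: w7:T. ✓
w6: successors {w2}; q | ~p there: w2:F. ✗
w7: successors {w4}; q | ~p there: w4:T. ✓
— 6 worlds.

7 and 6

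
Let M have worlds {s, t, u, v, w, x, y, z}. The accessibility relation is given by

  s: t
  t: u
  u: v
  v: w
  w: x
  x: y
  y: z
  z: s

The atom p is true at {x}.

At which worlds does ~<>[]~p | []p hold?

{v, w}

s: ~<>[]~p is F, []p is F. ✗
t: ~<>[]~p is F, []p is F. ✗
u: ~<>[]~p is F, []p is F. ✗
v: ~<>[]~p is T, []p is F. ✓
w: ~<>[]~p is F, []p is T. ✓
x: ~<>[]~p is F, []p is F. ✗
y: ~<>[]~p is F, []p is F. ✗
z: ~<>[]~p is F, []p is F. ✗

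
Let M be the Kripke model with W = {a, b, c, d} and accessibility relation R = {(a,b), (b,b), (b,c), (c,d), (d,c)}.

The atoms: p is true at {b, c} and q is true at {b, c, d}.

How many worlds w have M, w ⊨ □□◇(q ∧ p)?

1

a: successors {b}; □◇(q ∧ p) there: b:F. ✗
b: successors {b, c}; □◇(q ∧ p) there: b:F, c:T. ✗
c: successors {d}; □◇(q ∧ p) there: d:F. ✗
d: successors {c}; □◇(q ∧ p) there: c:T. ✓
Satisfying worlds: {d}.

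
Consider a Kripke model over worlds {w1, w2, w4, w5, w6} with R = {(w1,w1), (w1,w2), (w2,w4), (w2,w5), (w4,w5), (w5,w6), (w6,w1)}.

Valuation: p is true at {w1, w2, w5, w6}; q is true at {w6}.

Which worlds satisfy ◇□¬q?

{w1, w2, w5, w6}

w1: successors {w1, w2}; □¬q there: w1:T, w2:T. ✓
w2: successors {w4, w5}; □¬q there: w4:T, w5:F. ✓
w4: successors {w5}; □¬q there: w5:F. ✗
w5: successors {w6}; □¬q there: w6:T. ✓
w6: successors {w1}; □¬q there: w1:T. ✓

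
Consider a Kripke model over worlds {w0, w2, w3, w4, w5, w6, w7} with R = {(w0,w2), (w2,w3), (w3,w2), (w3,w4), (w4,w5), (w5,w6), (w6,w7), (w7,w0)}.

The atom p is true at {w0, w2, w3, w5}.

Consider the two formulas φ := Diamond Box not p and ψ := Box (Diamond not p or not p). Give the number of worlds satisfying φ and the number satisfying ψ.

2 and 4

For Diamond Box not p:
w0: successors {w2}; Box not p there: w2:F. ✗
w2: successors {w3}; Box not p there: w3:F. ✗
w3: successors {w2, w4}; Box not p there: w2:F, w4:F. ✗
w4: successors {w5}; Box not p there: w5:T. ✓
w5: successors {w6}; Box not p there: w6:T. ✓
w6: successors {w7}; Box not p there: w7:F. ✗
w7: successors {w0}; Box not p there: w0:F. ✗
— 2 worlds.
For Box (Diamond not p or not p):
w0: successors {w2}; Diamond not p or not p there: w2:F. ✗
w2: successors {w3}; Diamond not p or not p there: w3:T. ✓
w3: successors {w2, w4}; Diamond not p or not p there: w2:F, w4:T. ✗
w4: successors {w5}; Diamond not p or not p there: w5:T. ✓
w5: successors {w6}; Diamond not p or not p there: w6:T. ✓
w6: successors {w7}; Diamond not p or not p there: w7:T. ✓
w7: successors {w0}; Diamond not p or not p there: w0:F. ✗
— 4 worlds.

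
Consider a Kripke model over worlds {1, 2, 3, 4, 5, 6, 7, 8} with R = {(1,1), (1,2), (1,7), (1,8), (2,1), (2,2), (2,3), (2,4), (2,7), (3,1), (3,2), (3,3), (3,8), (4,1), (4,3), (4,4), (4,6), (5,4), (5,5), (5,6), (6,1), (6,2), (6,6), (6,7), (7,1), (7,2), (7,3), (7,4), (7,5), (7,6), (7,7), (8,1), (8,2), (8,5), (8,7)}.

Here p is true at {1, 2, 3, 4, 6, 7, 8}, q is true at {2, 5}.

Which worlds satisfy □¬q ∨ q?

{2, 4, 5}

1: □¬q is F, q is F. ✗
2: □¬q is F, q is T. ✓
3: □¬q is F, q is F. ✗
4: □¬q is T, q is F. ✓
5: □¬q is F, q is T. ✓
6: □¬q is F, q is F. ✗
7: □¬q is F, q is F. ✗
8: □¬q is F, q is F. ✗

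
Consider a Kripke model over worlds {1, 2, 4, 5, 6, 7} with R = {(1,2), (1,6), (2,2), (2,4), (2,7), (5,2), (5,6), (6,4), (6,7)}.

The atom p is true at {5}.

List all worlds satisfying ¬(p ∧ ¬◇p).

1: p ∧ ¬◇p is F. ✓
2: p ∧ ¬◇p is F. ✓
4: p ∧ ¬◇p is F. ✓
5: p ∧ ¬◇p is T. ✗
6: p ∧ ¬◇p is F. ✓
7: p ∧ ¬◇p is F. ✓

{1, 2, 4, 6, 7}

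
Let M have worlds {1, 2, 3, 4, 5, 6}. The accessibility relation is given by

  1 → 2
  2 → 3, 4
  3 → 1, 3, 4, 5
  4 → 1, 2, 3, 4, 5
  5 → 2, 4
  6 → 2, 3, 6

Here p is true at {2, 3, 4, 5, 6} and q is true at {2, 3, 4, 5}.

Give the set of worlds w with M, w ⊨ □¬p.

1: successors {2}; ¬p there: 2:F. ✗
2: successors {3, 4}; ¬p there: 3:F, 4:F. ✗
3: successors {1, 3, 4, 5}; ¬p there: 1:T, 3:F, 4:F, 5:F. ✗
4: successors {1, 2, 3, 4, 5}; ¬p there: 1:T, 2:F, 3:F, 4:F, 5:F. ✗
5: successors {2, 4}; ¬p there: 2:F, 4:F. ✗
6: successors {2, 3, 6}; ¬p there: 2:F, 3:F, 6:F. ✗

∅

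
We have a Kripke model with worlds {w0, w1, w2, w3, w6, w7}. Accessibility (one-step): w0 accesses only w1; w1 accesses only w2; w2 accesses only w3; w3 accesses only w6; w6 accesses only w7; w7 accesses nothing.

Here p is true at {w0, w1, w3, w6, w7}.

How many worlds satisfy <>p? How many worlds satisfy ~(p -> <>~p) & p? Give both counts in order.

For <>p:
w0: successors {w1}; p there: w1:T. ✓
w1: successors {w2}; p there: w2:F. ✗
w2: successors {w3}; p there: w3:T. ✓
w3: successors {w6}; p there: w6:T. ✓
w6: successors {w7}; p there: w7:T. ✓
w7: no successors, so <>p fails. ✗
— 4 worlds.
For ~(p -> <>~p) & p:
w0: ~(p -> <>~p) is T, p is T. ✓
w1: ~(p -> <>~p) is F, p is T. ✗
w2: ~(p -> <>~p) is F, p is F. ✗
w3: ~(p -> <>~p) is T, p is T. ✓
w6: ~(p -> <>~p) is T, p is T. ✓
w7: ~(p -> <>~p) is T, p is T. ✓
— 4 worlds.

4 and 4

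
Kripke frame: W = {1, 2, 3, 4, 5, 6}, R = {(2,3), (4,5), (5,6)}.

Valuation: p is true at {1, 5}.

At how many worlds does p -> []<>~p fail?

1

1: p is T, []<>~p is T. ✓
2: p is F, []<>~p is F. ✓
3: p is F, []<>~p is T. ✓
4: p is F, []<>~p is T. ✓
5: p is T, []<>~p is F. ✗
6: p is F, []<>~p is T. ✓
Satisfying worlds: {1, 2, 3, 4, 6}.
So p -> []<>~p fails at the other 1 world.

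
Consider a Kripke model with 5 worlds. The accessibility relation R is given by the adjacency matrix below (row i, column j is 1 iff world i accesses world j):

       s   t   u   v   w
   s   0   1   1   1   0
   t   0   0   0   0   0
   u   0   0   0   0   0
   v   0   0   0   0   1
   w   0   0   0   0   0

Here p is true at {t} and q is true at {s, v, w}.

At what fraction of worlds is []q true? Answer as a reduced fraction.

s: successors {t, u, v}; q there: t:F, u:F, v:T. ✗
t: no successors, so []q holds vacuously. ✓
u: no successors, so []q holds vacuously. ✓
v: successors {w}; q there: w:T. ✓
w: no successors, so []q holds vacuously. ✓
That's 4 of 5 worlds, so 4/5.

4/5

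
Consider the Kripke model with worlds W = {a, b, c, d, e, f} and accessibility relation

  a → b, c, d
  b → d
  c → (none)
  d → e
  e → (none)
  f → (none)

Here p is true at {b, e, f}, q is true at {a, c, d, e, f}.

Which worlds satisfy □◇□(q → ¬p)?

a: successors {b, c, d}; ◇□(q → ¬p) there: b:F, c:F, d:T. ✗
b: successors {d}; ◇□(q → ¬p) there: d:T. ✓
c: no successors, so □◇□(q → ¬p) holds vacuously. ✓
d: successors {e}; ◇□(q → ¬p) there: e:F. ✗
e: no successors, so □◇□(q → ¬p) holds vacuously. ✓
f: no successors, so □◇□(q → ¬p) holds vacuously. ✓

{b, c, e, f}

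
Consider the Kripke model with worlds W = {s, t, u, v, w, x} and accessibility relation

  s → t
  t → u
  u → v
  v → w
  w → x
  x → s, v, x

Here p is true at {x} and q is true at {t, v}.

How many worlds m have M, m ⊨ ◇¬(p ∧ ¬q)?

s: successors {t}; ¬(p ∧ ¬q) there: t:T. ✓
t: successors {u}; ¬(p ∧ ¬q) there: u:T. ✓
u: successors {v}; ¬(p ∧ ¬q) there: v:T. ✓
v: successors {w}; ¬(p ∧ ¬q) there: w:T. ✓
w: successors {x}; ¬(p ∧ ¬q) there: x:F. ✗
x: successors {s, v, x}; ¬(p ∧ ¬q) there: s:T, v:T, x:F. ✓
Satisfying worlds: {s, t, u, v, x}.

5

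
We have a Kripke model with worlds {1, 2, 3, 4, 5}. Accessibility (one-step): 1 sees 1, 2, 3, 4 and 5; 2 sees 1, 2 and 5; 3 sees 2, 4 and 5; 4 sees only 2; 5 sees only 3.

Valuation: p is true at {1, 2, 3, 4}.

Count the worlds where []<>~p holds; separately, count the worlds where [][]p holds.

2 and 0

For []<>~p:
1: successors {1, 2, 3, 4, 5}; <>~p there: 1:T, 2:T, 3:T, 4:F, 5:F. ✗
2: successors {1, 2, 5}; <>~p there: 1:T, 2:T, 5:F. ✗
3: successors {2, 4, 5}; <>~p there: 2:T, 4:F, 5:F. ✗
4: successors {2}; <>~p there: 2:T. ✓
5: successors {3}; <>~p there: 3:T. ✓
— 2 worlds.
For [][]p:
1: successors {1, 2, 3, 4, 5}; []p there: 1:F, 2:F, 3:F, 4:T, 5:T. ✗
2: successors {1, 2, 5}; []p there: 1:F, 2:F, 5:T. ✗
3: successors {2, 4, 5}; []p there: 2:F, 4:T, 5:T. ✗
4: successors {2}; []p there: 2:F. ✗
5: successors {3}; []p there: 3:F. ✗
— 0 worlds.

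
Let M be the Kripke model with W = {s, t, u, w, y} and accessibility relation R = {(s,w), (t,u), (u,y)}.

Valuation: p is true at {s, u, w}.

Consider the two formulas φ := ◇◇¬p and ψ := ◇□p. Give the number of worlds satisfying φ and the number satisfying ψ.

1 and 2

For ◇◇¬p:
s: successors {w}; ◇¬p there: w:F. ✗
t: successors {u}; ◇¬p there: u:T. ✓
u: successors {y}; ◇¬p there: y:F. ✗
w: no successors, so ◇◇¬p fails. ✗
y: no successors, so ◇◇¬p fails. ✗
— 1 world.
For ◇□p:
s: successors {w}; □p there: w:T. ✓
t: successors {u}; □p there: u:F. ✗
u: successors {y}; □p there: y:T. ✓
w: no successors, so ◇□p fails. ✗
y: no successors, so ◇□p fails. ✗
— 2 worlds.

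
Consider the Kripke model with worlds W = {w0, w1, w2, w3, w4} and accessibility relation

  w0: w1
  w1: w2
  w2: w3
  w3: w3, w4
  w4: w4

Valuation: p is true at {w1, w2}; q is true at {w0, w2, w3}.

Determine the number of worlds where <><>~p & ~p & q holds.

w0: <><>~p is F, ~p & q is T. ✗
w1: <><>~p is T, ~p & q is F. ✗
w2: <><>~p is T, ~p & q is F. ✗
w3: <><>~p is T, ~p & q is T. ✓
w4: <><>~p is T, ~p & q is F. ✗
Satisfying worlds: {w3}.

1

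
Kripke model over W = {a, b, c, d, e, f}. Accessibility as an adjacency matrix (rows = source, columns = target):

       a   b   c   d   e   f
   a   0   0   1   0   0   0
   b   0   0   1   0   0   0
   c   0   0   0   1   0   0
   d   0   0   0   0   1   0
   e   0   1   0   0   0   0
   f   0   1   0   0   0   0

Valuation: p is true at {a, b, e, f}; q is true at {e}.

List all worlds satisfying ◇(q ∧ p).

a: successors {c}; q ∧ p there: c:F. ✗
b: successors {c}; q ∧ p there: c:F. ✗
c: successors {d}; q ∧ p there: d:F. ✗
d: successors {e}; q ∧ p there: e:T. ✓
e: successors {b}; q ∧ p there: b:F. ✗
f: successors {b}; q ∧ p there: b:F. ✗

{d}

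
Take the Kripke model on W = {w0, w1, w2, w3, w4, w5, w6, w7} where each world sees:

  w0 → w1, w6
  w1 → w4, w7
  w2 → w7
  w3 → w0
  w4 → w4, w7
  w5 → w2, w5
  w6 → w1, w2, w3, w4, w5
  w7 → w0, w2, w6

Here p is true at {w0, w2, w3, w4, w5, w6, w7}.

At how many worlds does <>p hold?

w0: successors {w1, w6}; p there: w1:F, w6:T. ✓
w1: successors {w4, w7}; p there: w4:T, w7:T. ✓
w2: successors {w7}; p there: w7:T. ✓
w3: successors {w0}; p there: w0:T. ✓
w4: successors {w4, w7}; p there: w4:T, w7:T. ✓
w5: successors {w2, w5}; p there: w2:T, w5:T. ✓
w6: successors {w1, w2, w3, w4, w5}; p there: w1:F, w2:T, w3:T, w4:T, w5:T. ✓
w7: successors {w0, w2, w6}; p there: w0:T, w2:T, w6:T. ✓
Satisfying worlds: {w0, w1, w2, w3, w4, w5, w6, w7}.

8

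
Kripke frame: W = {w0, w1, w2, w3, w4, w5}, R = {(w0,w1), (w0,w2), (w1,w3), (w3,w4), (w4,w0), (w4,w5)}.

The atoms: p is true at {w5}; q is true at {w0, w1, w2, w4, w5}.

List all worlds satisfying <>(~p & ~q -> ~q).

{w0, w1, w3, w4}

w0: successors {w1, w2}; ~p & ~q -> ~q there: w1:T, w2:T. ✓
w1: successors {w3}; ~p & ~q -> ~q there: w3:T. ✓
w2: no successors, so <>(~p & ~q -> ~q) fails. ✗
w3: successors {w4}; ~p & ~q -> ~q there: w4:T. ✓
w4: successors {w0, w5}; ~p & ~q -> ~q there: w0:T, w5:T. ✓
w5: no successors, so <>(~p & ~q -> ~q) fails. ✗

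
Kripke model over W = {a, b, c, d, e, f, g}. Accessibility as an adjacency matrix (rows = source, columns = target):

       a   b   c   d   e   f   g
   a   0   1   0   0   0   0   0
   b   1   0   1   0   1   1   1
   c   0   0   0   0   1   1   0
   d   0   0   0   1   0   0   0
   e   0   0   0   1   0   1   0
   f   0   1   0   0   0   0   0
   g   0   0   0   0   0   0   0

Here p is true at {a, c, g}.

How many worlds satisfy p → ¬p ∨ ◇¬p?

a: p is T, ¬p ∨ ◇¬p is T. ✓
b: p is F, ¬p ∨ ◇¬p is T. ✓
c: p is T, ¬p ∨ ◇¬p is T. ✓
d: p is F, ¬p ∨ ◇¬p is T. ✓
e: p is F, ¬p ∨ ◇¬p is T. ✓
f: p is F, ¬p ∨ ◇¬p is T. ✓
g: p is T, ¬p ∨ ◇¬p is F. ✗
Satisfying worlds: {a, b, c, d, e, f}.

6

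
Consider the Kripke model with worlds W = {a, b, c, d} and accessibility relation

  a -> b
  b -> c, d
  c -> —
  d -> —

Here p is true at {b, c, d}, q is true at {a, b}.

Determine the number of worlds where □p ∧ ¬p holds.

a: □p is T, ¬p is T. ✓
b: □p is T, ¬p is F. ✗
c: □p is T, ¬p is F. ✗
d: □p is T, ¬p is F. ✗
Satisfying worlds: {a}.

1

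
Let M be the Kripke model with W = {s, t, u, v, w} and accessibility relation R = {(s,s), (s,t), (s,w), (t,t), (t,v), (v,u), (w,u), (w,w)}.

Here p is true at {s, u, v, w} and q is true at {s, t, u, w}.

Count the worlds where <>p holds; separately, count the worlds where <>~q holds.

For <>p:
s: successors {s, t, w}; p there: s:T, t:F, w:T. ✓
t: successors {t, v}; p there: t:F, v:T. ✓
u: no successors, so <>p fails. ✗
v: successors {u}; p there: u:T. ✓
w: successors {u, w}; p there: u:T, w:T. ✓
— 4 worlds.
For <>~q:
s: successors {s, t, w}; ~q there: s:F, t:F, w:F. ✗
t: successors {t, v}; ~q there: t:F, v:T. ✓
u: no successors, so <>~q fails. ✗
v: successors {u}; ~q there: u:F. ✗
w: successors {u, w}; ~q there: u:F, w:F. ✗
— 1 world.

4 and 1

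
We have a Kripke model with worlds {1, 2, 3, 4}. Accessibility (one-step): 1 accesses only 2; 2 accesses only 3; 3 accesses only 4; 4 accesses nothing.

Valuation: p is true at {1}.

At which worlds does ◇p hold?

1: successors {2}; p there: 2:F. ✗
2: successors {3}; p there: 3:F. ✗
3: successors {4}; p there: 4:F. ✗
4: no successors, so ◇p fails. ✗

∅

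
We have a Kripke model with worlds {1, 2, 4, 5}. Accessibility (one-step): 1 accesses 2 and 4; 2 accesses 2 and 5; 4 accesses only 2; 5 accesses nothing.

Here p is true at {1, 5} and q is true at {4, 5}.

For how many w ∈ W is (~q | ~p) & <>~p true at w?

3

1: ~q | ~p is T, <>~p is T. ✓
2: ~q | ~p is T, <>~p is T. ✓
4: ~q | ~p is T, <>~p is T. ✓
5: ~q | ~p is F, <>~p is F. ✗
Satisfying worlds: {1, 2, 4}.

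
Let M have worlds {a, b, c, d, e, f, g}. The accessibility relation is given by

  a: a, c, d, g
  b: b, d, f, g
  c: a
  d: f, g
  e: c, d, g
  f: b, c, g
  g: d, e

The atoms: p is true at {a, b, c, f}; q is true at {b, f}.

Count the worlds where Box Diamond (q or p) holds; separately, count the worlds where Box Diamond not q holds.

For Box Diamond (q or p):
a: successors {a, c, d, g}; Diamond (q or p) there: a:T, c:T, d:T, g:F. ✗
b: successors {b, d, f, g}; Diamond (q or p) there: b:T, d:T, f:T, g:F. ✗
c: successors {a}; Diamond (q or p) there: a:T. ✓
d: successors {f, g}; Diamond (q or p) there: f:T, g:F. ✗
e: successors {c, d, g}; Diamond (q or p) there: c:T, d:T, g:F. ✗
f: successors {b, c, g}; Diamond (q or p) there: b:T, c:T, g:F. ✗
g: successors {d, e}; Diamond (q or p) there: d:T, e:T. ✓
— 2 worlds.
For Box Diamond not q:
a: successors {a, c, d, g}; Diamond not q there: a:T, c:T, d:T, g:T. ✓
b: successors {b, d, f, g}; Diamond not q there: b:T, d:T, f:T, g:T. ✓
c: successors {a}; Diamond not q there: a:T. ✓
d: successors {f, g}; Diamond not q there: f:T, g:T. ✓
e: successors {c, d, g}; Diamond not q there: c:T, d:T, g:T. ✓
f: successors {b, c, g}; Diamond not q there: b:T, c:T, g:T. ✓
g: successors {d, e}; Diamond not q there: d:T, e:T. ✓
— 7 worlds.

2 and 7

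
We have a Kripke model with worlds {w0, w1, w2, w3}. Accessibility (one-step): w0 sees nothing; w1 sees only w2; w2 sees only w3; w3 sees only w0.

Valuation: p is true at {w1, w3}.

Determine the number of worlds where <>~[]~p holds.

w0: no successors, so <>~[]~p fails. ✗
w1: successors {w2}; ~[]~p there: w2:T. ✓
w2: successors {w3}; ~[]~p there: w3:F. ✗
w3: successors {w0}; ~[]~p there: w0:F. ✗
Satisfying worlds: {w1}.

1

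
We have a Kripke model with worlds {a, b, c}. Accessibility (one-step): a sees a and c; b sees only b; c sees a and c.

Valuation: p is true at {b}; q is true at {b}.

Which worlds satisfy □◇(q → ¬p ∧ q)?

{a, c}

a: successors {a, c}; ◇(q → ¬p ∧ q) there: a:T, c:T. ✓
b: successors {b}; ◇(q → ¬p ∧ q) there: b:F. ✗
c: successors {a, c}; ◇(q → ¬p ∧ q) there: a:T, c:T. ✓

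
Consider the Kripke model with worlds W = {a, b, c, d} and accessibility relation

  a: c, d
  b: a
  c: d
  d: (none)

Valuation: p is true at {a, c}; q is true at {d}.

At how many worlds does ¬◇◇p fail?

1

a: ◇◇p is F. ✓
b: ◇◇p is T. ✗
c: ◇◇p is F. ✓
d: ◇◇p is F. ✓
Satisfying worlds: {a, c, d}.
So ¬◇◇p fails at the other 1 world.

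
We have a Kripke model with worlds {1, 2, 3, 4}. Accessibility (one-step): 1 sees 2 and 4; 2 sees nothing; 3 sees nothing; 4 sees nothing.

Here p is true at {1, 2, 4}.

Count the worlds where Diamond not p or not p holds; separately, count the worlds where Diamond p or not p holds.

For Diamond not p or not p:
1: Diamond not p is F, not p is F. ✗
2: Diamond not p is F, not p is F. ✗
3: Diamond not p is F, not p is T. ✓
4: Diamond not p is F, not p is F. ✗
— 1 world.
For Diamond p or not p:
1: Diamond p is T, not p is F. ✓
2: Diamond p is F, not p is F. ✗
3: Diamond p is F, not p is T. ✓
4: Diamond p is F, not p is F. ✗
— 2 worlds.

1 and 2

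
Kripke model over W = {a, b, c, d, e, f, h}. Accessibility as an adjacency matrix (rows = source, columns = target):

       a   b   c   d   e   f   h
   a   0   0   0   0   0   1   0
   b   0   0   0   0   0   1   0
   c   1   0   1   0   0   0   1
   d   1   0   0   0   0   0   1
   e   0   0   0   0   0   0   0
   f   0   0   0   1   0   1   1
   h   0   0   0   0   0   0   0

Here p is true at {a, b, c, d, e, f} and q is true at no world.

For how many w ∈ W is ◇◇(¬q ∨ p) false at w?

a: successors {f}; ◇(¬q ∨ p) there: f:T. ✓
b: successors {f}; ◇(¬q ∨ p) there: f:T. ✓
c: successors {a, c, h}; ◇(¬q ∨ p) there: a:T, c:T, h:F. ✓
d: successors {a, h}; ◇(¬q ∨ p) there: a:T, h:F. ✓
e: no successors, so ◇◇(¬q ∨ p) fails. ✗
f: successors {d, f, h}; ◇(¬q ∨ p) there: d:T, f:T, h:F. ✓
h: no successors, so ◇◇(¬q ∨ p) fails. ✗
Satisfying worlds: {a, b, c, d, f}.
So ◇◇(¬q ∨ p) fails at the other 2 worlds.

2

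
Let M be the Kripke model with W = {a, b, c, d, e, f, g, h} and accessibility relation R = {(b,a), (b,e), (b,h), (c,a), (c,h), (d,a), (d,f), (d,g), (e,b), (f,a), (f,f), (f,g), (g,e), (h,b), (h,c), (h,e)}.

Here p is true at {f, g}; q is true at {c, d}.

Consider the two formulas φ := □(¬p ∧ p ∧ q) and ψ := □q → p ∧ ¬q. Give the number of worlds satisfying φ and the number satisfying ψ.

1 and 7

For □(¬p ∧ p ∧ q):
a: no successors, so □(¬p ∧ p ∧ q) holds vacuously. ✓
b: successors {a, e, h}; ¬p ∧ p ∧ q there: a:F, e:F, h:F. ✗
c: successors {a, h}; ¬p ∧ p ∧ q there: a:F, h:F. ✗
d: successors {a, f, g}; ¬p ∧ p ∧ q there: a:F, f:F, g:F. ✗
e: successors {b}; ¬p ∧ p ∧ q there: b:F. ✗
f: successors {a, f, g}; ¬p ∧ p ∧ q there: a:F, f:F, g:F. ✗
g: successors {e}; ¬p ∧ p ∧ q there: e:F. ✗
h: successors {b, c, e}; ¬p ∧ p ∧ q there: b:F, c:F, e:F. ✗
— 1 world.
For □q → p ∧ ¬q:
a: □q is T, p ∧ ¬q is F. ✗
b: □q is F, p ∧ ¬q is F. ✓
c: □q is F, p ∧ ¬q is F. ✓
d: □q is F, p ∧ ¬q is F. ✓
e: □q is F, p ∧ ¬q is F. ✓
f: □q is F, p ∧ ¬q is T. ✓
g: □q is F, p ∧ ¬q is T. ✓
h: □q is F, p ∧ ¬q is F. ✓
— 7 worlds.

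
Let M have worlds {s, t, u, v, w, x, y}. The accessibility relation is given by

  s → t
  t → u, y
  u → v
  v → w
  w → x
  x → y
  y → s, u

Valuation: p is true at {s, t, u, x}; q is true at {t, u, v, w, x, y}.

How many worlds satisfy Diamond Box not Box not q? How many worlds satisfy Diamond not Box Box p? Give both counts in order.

7 and 5

For Diamond Box not Box not q:
s: successors {t}; Box not Box not q there: t:T. ✓
t: successors {u, y}; Box not Box not q there: u:T, y:T. ✓
u: successors {v}; Box not Box not q there: v:T. ✓
v: successors {w}; Box not Box not q there: w:T. ✓
w: successors {x}; Box not Box not q there: x:T. ✓
x: successors {y}; Box not Box not q there: y:T. ✓
y: successors {s, u}; Box not Box not q there: s:T, u:T. ✓
— 7 worlds.
For Diamond not Box Box p:
s: successors {t}; not Box Box p there: t:T. ✓
t: successors {u, y}; not Box Box p there: u:T, y:T. ✓
u: successors {v}; not Box Box p there: v:F. ✗
v: successors {w}; not Box Box p there: w:T. ✓
w: successors {x}; not Box Box p there: x:F. ✗
x: successors {y}; not Box Box p there: y:T. ✓
y: successors {s, u}; not Box Box p there: s:T, u:T. ✓
— 5 worlds.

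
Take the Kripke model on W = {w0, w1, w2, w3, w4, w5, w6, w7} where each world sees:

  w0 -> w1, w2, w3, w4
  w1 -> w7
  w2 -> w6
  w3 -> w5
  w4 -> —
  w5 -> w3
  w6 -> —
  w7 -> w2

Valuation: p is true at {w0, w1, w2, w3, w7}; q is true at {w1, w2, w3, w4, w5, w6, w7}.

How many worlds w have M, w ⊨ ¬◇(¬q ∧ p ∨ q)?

2

w0: ◇(¬q ∧ p ∨ q) is T. ✗
w1: ◇(¬q ∧ p ∨ q) is T. ✗
w2: ◇(¬q ∧ p ∨ q) is T. ✗
w3: ◇(¬q ∧ p ∨ q) is T. ✗
w4: ◇(¬q ∧ p ∨ q) is F. ✓
w5: ◇(¬q ∧ p ∨ q) is T. ✗
w6: ◇(¬q ∧ p ∨ q) is F. ✓
w7: ◇(¬q ∧ p ∨ q) is T. ✗
Satisfying worlds: {w4, w6}.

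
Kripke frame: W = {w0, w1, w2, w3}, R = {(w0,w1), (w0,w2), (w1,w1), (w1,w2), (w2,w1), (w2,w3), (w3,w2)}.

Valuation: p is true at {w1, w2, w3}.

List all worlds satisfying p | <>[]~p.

{w1, w2, w3}

w0: p is F, <>[]~p is F. ✗
w1: p is T, <>[]~p is F. ✓
w2: p is T, <>[]~p is F. ✓
w3: p is T, <>[]~p is F. ✓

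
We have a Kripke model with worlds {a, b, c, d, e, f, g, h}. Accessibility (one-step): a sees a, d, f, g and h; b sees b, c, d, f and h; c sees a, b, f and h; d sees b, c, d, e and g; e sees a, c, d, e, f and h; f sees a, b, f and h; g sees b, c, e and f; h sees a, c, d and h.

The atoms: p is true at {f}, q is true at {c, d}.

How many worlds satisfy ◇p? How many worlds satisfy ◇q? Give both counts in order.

6 and 6

For ◇p:
a: successors {a, d, f, g, h}; p there: a:F, d:F, f:T, g:F, h:F. ✓
b: successors {b, c, d, f, h}; p there: b:F, c:F, d:F, f:T, h:F. ✓
c: successors {a, b, f, h}; p there: a:F, b:F, f:T, h:F. ✓
d: successors {b, c, d, e, g}; p there: b:F, c:F, d:F, e:F, g:F. ✗
e: successors {a, c, d, e, f, h}; p there: a:F, c:F, d:F, e:F, f:T, h:F. ✓
f: successors {a, b, f, h}; p there: a:F, b:F, f:T, h:F. ✓
g: successors {b, c, e, f}; p there: b:F, c:F, e:F, f:T. ✓
h: successors {a, c, d, h}; p there: a:F, c:F, d:F, h:F. ✗
— 6 worlds.
For ◇q:
a: successors {a, d, f, g, h}; q there: a:F, d:T, f:F, g:F, h:F. ✓
b: successors {b, c, d, f, h}; q there: b:F, c:T, d:T, f:F, h:F. ✓
c: successors {a, b, f, h}; q there: a:F, b:F, f:F, h:F. ✗
d: successors {b, c, d, e, g}; q there: b:F, c:T, d:T, e:F, g:F. ✓
e: successors {a, c, d, e, f, h}; q there: a:F, c:T, d:T, e:F, f:F, h:F. ✓
f: successors {a, b, f, h}; q there: a:F, b:F, f:F, h:F. ✗
g: successors {b, c, e, f}; q there: b:F, c:T, e:F, f:F. ✓
h: successors {a, c, d, h}; q there: a:F, c:T, d:T, h:F. ✓
— 6 worlds.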